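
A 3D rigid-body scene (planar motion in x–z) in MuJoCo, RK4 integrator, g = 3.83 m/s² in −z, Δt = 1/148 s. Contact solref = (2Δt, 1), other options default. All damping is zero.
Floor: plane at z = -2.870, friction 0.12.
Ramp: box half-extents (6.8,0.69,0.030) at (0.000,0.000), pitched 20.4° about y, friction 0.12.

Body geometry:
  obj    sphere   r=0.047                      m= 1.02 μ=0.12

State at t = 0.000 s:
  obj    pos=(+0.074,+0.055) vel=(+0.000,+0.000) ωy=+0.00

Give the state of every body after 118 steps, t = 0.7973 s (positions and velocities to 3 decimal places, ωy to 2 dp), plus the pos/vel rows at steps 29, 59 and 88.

State at t = 0.7973 s:
  obj    pos=(+0.358,-0.051) vel=(+0.713,-0.265) ωy=+16.17

Key-timestep trajectory:
   step    t(s)  obj.x    obj.z    obj.vx   obj.vz 
     29  0.1959   +0.091  +0.048  +0.175  -0.065
     59  0.3986   +0.145  +0.028  +0.356  -0.133
     88  0.5946   +0.232  -0.004  +0.532  -0.198


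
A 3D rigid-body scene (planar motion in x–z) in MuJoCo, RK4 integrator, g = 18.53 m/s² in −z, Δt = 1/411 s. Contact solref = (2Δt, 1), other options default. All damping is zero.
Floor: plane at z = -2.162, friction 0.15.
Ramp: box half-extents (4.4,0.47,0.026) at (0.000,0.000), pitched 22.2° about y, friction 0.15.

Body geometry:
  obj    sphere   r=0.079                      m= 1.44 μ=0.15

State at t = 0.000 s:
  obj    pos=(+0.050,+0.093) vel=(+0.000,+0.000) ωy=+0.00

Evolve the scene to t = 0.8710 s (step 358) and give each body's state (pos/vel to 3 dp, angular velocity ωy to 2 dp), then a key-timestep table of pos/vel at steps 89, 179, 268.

State at t = 0.8710 s:
  obj    pos=(+1.807,-0.624) vel=(+4.033,-1.646) ωy=+55.13

Key-timestep trajectory:
   step    t(s)  obj.x    obj.z    obj.vx   obj.vz 
     89  0.2165   +0.159  +0.049  +1.003  -0.409
    179  0.4355   +0.489  -0.086  +2.017  -0.823
    268  0.6521   +1.035  -0.309  +3.019  -1.232


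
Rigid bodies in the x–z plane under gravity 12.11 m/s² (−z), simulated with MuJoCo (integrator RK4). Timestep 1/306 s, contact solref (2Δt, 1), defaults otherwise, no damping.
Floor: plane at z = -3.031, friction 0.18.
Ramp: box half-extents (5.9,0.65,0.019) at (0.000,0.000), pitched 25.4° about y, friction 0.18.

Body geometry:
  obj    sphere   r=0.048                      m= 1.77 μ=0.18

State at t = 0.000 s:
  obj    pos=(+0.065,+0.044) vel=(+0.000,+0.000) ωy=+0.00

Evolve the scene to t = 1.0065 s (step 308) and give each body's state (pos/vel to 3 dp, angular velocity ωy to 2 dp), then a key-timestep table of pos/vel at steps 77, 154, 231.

State at t = 1.0065 s:
  obj    pos=(+1.763,-0.763) vel=(+3.374,-1.602) ωy=+77.79

Key-timestep trajectory:
   step    t(s)  obj.x    obj.z    obj.vx   obj.vz 
     77  0.2516   +0.171  -0.007  +0.844  -0.401
    154  0.5033   +0.489  -0.158  +1.687  -0.801
    231  0.7549   +1.020  -0.410  +2.530  -1.201


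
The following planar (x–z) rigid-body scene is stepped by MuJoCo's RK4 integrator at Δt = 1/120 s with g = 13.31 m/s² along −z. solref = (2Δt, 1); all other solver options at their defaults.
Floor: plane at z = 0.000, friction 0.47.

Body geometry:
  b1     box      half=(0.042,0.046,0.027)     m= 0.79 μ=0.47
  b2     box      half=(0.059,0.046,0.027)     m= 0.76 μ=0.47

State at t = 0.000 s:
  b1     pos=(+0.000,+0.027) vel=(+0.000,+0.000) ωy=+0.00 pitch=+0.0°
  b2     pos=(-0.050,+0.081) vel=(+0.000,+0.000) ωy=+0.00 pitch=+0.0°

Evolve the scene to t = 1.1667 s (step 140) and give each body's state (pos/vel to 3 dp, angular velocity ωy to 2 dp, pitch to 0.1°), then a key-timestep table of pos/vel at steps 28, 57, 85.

State at t = 1.1667 s:
  b1     pos=(+0.000,+0.027) vel=(+0.000,+0.000) ωy=+0.00 pitch=+0.0°
  b2     pos=(-0.109,+0.059) vel=(+0.000,+0.000) ωy=+0.00 pitch=-90.0°

Key-timestep trajectory:
   step    t(s)  b1.x    b1.z    b1.vx   b1.vz   b2.x    b2.z    b2.vx   b2.vz 
     28  0.2333   +0.000  +0.027  +0.000  +0.000   -0.086  +0.064  -0.232  +0.016
     57  0.4750   +0.000  +0.027  +0.000  +0.000   -0.124  +0.064  +0.061  -0.012
     85  0.7083   +0.000  +0.027  +0.000  +0.000   -0.109  +0.059  -0.195  -0.075


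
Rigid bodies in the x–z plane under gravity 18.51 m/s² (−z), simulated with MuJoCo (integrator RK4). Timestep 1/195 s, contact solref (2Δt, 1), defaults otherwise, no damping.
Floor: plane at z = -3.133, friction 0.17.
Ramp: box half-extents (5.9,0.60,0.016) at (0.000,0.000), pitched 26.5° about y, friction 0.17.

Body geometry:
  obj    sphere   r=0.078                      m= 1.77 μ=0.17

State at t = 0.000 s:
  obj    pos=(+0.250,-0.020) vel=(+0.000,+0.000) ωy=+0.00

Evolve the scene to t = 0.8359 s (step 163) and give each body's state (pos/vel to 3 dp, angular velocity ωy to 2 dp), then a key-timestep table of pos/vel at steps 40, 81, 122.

State at t = 0.8359 s:
  obj    pos=(+2.095,-0.940) vel=(+4.414,-2.201) ωy=+63.20

Key-timestep trajectory:
   step    t(s)  obj.x    obj.z    obj.vx   obj.vz 
     40  0.2051   +0.361  -0.075  +1.084  -0.540
     81  0.4154   +0.706  -0.247  +2.194  -1.094
    122  0.6256   +1.284  -0.535  +3.304  -1.647


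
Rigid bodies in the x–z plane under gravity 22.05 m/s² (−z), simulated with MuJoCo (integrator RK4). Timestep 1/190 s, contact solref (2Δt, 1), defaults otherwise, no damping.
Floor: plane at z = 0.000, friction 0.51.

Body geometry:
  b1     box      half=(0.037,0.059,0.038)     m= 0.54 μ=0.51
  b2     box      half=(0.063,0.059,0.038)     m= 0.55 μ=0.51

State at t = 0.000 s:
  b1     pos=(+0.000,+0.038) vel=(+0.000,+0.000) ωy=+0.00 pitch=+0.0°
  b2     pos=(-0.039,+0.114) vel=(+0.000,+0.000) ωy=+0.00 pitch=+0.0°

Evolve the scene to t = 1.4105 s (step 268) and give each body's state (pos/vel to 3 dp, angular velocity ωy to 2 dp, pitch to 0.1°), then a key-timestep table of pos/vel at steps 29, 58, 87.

State at t = 1.4105 s:
  b1     pos=(+0.000,+0.038) vel=(+0.000,+0.000) ωy=+0.00 pitch=+0.0°
  b2     pos=(-0.201,+0.038) vel=(+0.000,+0.000) ωy=+0.00 pitch=+180.0°

Key-timestep trajectory:
   step    t(s)  b1.x    b1.z    b1.vx   b1.vz   b2.x    b2.z    b2.vx   b2.vz 
     29  0.1526   +0.000  +0.038  +0.000  +0.000   -0.048  +0.112  -0.172  -0.086
     58  0.3053   +0.000  +0.038  +0.000  +0.000   -0.111  +0.069  -0.412  +0.227
     87  0.4579   +0.000  +0.038  +0.000  +0.000   -0.162  +0.068  -0.475  -0.173


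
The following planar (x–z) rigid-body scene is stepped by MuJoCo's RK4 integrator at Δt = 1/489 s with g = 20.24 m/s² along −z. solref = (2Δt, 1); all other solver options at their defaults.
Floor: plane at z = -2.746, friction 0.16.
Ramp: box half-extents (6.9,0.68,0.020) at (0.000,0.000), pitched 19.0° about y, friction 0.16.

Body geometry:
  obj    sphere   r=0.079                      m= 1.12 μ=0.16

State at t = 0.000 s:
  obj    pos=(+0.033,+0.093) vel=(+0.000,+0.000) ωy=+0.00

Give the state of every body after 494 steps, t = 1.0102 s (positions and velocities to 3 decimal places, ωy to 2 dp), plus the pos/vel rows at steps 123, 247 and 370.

State at t = 1.0102 s:
  obj    pos=(+2.304,-0.689) vel=(+4.496,-1.548) ωy=+60.18

Key-timestep trajectory:
   step    t(s)  obj.x    obj.z    obj.vx   obj.vz 
    123  0.2515   +0.174  +0.045  +1.120  -0.385
    247  0.5051   +0.601  -0.102  +2.248  -0.774
    370  0.7566   +1.307  -0.345  +3.367  -1.160


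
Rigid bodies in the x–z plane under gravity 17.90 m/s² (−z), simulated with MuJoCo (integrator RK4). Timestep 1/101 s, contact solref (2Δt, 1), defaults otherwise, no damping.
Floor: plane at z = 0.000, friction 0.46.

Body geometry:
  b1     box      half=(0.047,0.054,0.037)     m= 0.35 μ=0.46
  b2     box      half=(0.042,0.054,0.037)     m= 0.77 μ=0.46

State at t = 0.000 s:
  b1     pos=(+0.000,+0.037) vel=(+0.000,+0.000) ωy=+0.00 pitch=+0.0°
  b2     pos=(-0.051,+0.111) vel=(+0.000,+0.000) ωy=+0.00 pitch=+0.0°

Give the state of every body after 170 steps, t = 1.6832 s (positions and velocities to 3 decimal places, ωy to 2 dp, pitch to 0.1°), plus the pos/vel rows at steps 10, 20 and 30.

State at t = 1.6832 s:
  b1     pos=(+0.000,+0.037) vel=(+0.000,+0.000) ωy=+0.00 pitch=+0.0°
  b2     pos=(-0.098,+0.042) vel=(+0.000,+0.000) ωy=+0.00 pitch=-90.0°

Key-timestep trajectory:
   step    t(s)  b1.x    b1.z    b1.vx   b1.vz   b2.x    b2.z    b2.vx   b2.vz 
     10  0.0990   +0.000  +0.037  +0.001  +0.003   -0.057  +0.109  -0.155  -0.035
     20  0.1980   +0.000  +0.037  +0.001  +0.001   -0.087  +0.080  -0.381  -0.874
     30  0.2970   +0.000  +0.037  +0.000  +0.000   -0.099  +0.039  +0.036  +0.094


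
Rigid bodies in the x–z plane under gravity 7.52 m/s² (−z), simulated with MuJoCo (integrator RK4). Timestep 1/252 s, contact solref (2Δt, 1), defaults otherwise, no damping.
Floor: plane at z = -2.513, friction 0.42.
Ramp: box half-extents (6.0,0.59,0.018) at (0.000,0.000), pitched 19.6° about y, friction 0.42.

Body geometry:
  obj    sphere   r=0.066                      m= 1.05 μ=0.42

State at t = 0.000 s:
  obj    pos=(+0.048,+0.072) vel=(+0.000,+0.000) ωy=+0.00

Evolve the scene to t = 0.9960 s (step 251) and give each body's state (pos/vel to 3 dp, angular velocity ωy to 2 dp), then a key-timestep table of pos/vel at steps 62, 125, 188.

State at t = 0.9960 s:
  obj    pos=(+0.890,-0.228) vel=(+1.691,-0.602) ωy=+27.19

Key-timestep trajectory:
   step    t(s)  obj.x    obj.z    obj.vx   obj.vz 
     62  0.2460   +0.099  +0.054  +0.418  -0.149
    125  0.4960   +0.257  -0.002  +0.842  -0.300
    188  0.7460   +0.520  -0.096  +1.266  -0.451


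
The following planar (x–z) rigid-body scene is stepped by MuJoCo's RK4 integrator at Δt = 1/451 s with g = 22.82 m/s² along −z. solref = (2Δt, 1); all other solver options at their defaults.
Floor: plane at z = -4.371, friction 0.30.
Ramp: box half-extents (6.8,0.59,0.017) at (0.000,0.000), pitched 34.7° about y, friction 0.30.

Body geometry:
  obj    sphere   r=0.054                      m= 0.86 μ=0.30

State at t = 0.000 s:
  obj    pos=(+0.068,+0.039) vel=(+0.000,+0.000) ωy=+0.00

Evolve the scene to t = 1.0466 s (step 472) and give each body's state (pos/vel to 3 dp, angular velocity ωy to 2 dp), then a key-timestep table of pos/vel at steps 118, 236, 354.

State at t = 1.0466 s:
  obj    pos=(+4.246,-2.854) vel=(+7.984,-5.529) ωy=+179.82

Key-timestep trajectory:
   step    t(s)  obj.x    obj.z    obj.vx   obj.vz 
    118  0.2616   +0.329  -0.142  +1.996  -1.382
    236  0.5233   +1.113  -0.684  +3.992  -2.764
    354  0.7849   +2.418  -1.588  +5.988  -4.147


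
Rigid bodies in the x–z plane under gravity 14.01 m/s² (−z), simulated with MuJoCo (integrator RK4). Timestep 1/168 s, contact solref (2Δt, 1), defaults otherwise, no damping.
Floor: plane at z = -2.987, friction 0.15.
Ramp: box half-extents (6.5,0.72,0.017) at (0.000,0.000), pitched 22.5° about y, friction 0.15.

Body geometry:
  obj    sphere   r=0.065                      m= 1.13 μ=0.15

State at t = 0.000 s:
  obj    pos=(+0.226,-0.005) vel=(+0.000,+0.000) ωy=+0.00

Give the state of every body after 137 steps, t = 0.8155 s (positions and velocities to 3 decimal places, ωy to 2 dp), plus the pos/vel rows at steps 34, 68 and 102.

State at t = 0.8155 s:
  obj    pos=(+1.403,-0.492) vel=(+2.886,-1.195) ωy=+48.03

Key-timestep trajectory:
   step    t(s)  obj.x    obj.z    obj.vx   obj.vz 
     34  0.2024   +0.299  -0.035  +0.716  -0.297
     68  0.4048   +0.516  -0.125  +1.432  -0.593
    102  0.6071   +0.878  -0.275  +2.149  -0.890


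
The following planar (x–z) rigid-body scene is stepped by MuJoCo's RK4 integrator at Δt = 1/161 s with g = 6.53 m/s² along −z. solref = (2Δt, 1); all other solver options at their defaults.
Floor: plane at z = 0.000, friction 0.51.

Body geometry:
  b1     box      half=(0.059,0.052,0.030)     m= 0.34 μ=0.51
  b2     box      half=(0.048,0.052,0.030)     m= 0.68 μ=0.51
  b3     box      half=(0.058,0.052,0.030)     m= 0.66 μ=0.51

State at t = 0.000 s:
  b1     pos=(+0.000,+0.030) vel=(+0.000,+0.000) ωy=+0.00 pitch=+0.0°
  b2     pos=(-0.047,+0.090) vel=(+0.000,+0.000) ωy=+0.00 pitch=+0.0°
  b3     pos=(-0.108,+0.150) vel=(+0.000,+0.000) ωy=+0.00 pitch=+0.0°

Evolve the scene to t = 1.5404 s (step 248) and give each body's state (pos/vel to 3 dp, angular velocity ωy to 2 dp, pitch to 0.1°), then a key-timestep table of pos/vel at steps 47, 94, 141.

State at t = 1.5404 s:
  b1     pos=(+0.000,+0.030) vel=(+0.000,+0.000) ωy=+0.00 pitch=+0.0°
  b2     pos=(-0.100,+0.048) vel=(+0.000,+0.000) ωy=+0.00 pitch=-90.0°
  b3     pos=(-0.209,+0.058) vel=(+0.000,+0.000) ωy=+0.00 pitch=-90.0°

Key-timestep trajectory:
   step    t(s)  b1.x    b1.z    b1.vx   b1.vz   b2.x    b2.z    b2.vx   b2.vz   b3.x    b3.z    b3.vx   b3.vz 
     47  0.2919   +0.000  +0.030  +0.001  +0.000   -0.078  +0.085  -0.257  -0.222   -0.169  +0.064  -0.302  -0.745
     94  0.5839   +0.000  +0.030  +0.000  +0.000   -0.099  +0.048  -0.064  -0.037   -0.223  +0.063  -0.029  +0.009
    141  0.8758   +0.000  +0.030  +0.000  +0.000   -0.100  +0.048  +0.000  +0.000   -0.205  +0.060  -0.069  -0.030


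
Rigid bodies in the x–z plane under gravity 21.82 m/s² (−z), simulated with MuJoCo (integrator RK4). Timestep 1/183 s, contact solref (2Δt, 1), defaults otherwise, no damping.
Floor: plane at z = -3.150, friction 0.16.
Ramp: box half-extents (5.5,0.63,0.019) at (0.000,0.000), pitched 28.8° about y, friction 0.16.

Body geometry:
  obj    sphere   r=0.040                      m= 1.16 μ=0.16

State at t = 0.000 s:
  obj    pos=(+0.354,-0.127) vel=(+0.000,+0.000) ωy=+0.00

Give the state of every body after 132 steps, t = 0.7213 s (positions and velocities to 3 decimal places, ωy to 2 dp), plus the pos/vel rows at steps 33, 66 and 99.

State at t = 0.7213 s:
  obj    pos=(+2.066,-1.069) vel=(+4.747,-2.610) ωy=+135.33

Key-timestep trajectory:
   step    t(s)  obj.x    obj.z    obj.vx   obj.vz 
     33  0.1803   +0.461  -0.186  +1.187  -0.653
     66  0.3607   +0.782  -0.363  +2.374  -1.305
     99  0.5410   +1.317  -0.657  +3.560  -1.957


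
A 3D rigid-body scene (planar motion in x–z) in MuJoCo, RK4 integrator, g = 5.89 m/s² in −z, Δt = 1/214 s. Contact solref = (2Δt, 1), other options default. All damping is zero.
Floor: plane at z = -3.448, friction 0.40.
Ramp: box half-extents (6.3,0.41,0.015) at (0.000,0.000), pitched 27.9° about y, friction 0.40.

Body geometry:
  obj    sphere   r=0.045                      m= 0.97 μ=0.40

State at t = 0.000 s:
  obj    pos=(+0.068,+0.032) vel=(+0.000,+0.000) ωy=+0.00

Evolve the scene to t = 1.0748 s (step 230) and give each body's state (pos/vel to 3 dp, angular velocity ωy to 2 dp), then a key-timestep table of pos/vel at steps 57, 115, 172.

State at t = 1.0748 s:
  obj    pos=(+1.073,-0.500) vel=(+1.870,-0.990) ωy=+47.01

Key-timestep trajectory:
   step    t(s)  obj.x    obj.z    obj.vx   obj.vz 
     57  0.2664   +0.130  -0.001  +0.463  -0.245
    115  0.5374   +0.319  -0.101  +0.935  -0.495
    172  0.8037   +0.630  -0.266  +1.398  -0.740


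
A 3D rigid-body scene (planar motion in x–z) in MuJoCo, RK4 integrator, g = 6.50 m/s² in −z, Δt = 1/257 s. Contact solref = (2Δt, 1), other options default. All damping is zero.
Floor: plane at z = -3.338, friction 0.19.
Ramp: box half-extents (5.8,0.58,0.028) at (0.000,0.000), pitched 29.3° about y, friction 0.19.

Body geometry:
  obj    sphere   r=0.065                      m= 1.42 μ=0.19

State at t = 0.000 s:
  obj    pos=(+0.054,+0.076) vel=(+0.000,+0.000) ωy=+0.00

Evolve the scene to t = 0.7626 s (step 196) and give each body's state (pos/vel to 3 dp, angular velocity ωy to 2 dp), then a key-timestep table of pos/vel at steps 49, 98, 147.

State at t = 0.7626 s:
  obj    pos=(+0.630,-0.247) vel=(+1.511,-0.848) ωy=+26.65

Key-timestep trajectory:
   step    t(s)  obj.x    obj.z    obj.vx   obj.vz 
     49  0.1907   +0.090  +0.056  +0.378  -0.212
     98  0.3813   +0.198  -0.005  +0.756  -0.424
    147  0.5720   +0.378  -0.106  +1.134  -0.636


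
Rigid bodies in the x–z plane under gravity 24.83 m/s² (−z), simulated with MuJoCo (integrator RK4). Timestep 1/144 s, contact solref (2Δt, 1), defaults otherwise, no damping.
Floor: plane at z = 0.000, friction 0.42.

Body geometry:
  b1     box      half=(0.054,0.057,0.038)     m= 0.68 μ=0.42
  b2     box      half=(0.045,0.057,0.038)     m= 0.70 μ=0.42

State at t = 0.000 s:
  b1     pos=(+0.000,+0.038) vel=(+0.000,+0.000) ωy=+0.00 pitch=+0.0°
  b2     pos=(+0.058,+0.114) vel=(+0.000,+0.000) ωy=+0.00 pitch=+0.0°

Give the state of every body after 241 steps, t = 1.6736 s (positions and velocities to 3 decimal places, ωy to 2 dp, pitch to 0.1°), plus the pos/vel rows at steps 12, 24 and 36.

State at t = 1.6736 s:
  b1     pos=(+0.000,+0.038) vel=(+0.000,+0.000) ωy=+0.00 pitch=+0.0°
  b2     pos=(+0.106,+0.045) vel=(+0.000,+0.000) ωy=+0.00 pitch=+90.0°

Key-timestep trajectory:
   step    t(s)  b1.x    b1.z    b1.vx   b1.vz   b2.x    b2.z    b2.vx   b2.vz 
     12  0.0833   +0.000  +0.038  -0.001  +0.002   +0.064  +0.113  +0.170  -0.040
     24  0.1667   +0.000  +0.038  +0.000  +0.000   +0.092  +0.088  +0.455  -0.868
     36  0.2500   +0.000  +0.038  +0.000  +0.000   +0.107  +0.043  -0.044  +0.108


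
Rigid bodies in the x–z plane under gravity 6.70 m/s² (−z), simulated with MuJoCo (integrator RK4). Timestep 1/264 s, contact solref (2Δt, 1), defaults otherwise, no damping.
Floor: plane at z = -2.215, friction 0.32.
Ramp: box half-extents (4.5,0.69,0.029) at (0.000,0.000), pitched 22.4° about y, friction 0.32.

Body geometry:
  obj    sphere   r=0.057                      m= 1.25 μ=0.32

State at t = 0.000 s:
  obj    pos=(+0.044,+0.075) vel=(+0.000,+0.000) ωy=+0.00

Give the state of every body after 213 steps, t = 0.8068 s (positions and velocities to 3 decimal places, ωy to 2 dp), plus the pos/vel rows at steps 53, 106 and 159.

State at t = 0.8068 s:
  obj    pos=(+0.593,-0.151) vel=(+1.360,-0.561) ωy=+25.81

Key-timestep trajectory:
   step    t(s)  obj.x    obj.z    obj.vx   obj.vz 
     53  0.2008   +0.078  +0.061  +0.339  -0.140
    106  0.4015   +0.180  +0.019  +0.677  -0.279
    159  0.6023   +0.350  -0.051  +1.016  -0.419


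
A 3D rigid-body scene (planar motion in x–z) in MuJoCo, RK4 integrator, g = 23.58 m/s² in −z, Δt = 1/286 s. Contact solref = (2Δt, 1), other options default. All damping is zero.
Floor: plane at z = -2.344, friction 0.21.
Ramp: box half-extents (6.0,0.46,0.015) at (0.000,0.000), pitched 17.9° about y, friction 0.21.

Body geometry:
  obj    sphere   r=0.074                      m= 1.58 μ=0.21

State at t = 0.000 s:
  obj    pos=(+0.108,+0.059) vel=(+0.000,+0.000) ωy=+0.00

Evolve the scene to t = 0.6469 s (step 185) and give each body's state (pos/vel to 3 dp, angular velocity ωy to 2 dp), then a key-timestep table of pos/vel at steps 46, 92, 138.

State at t = 0.6469 s:
  obj    pos=(+1.139,-0.274) vel=(+3.187,-1.029) ωy=+45.24

Key-timestep trajectory:
   step    t(s)  obj.x    obj.z    obj.vx   obj.vz 
     46  0.1608   +0.172  +0.038  +0.792  -0.256
     92  0.3217   +0.363  -0.024  +1.585  -0.512
    138  0.4825   +0.681  -0.127  +2.377  -0.768


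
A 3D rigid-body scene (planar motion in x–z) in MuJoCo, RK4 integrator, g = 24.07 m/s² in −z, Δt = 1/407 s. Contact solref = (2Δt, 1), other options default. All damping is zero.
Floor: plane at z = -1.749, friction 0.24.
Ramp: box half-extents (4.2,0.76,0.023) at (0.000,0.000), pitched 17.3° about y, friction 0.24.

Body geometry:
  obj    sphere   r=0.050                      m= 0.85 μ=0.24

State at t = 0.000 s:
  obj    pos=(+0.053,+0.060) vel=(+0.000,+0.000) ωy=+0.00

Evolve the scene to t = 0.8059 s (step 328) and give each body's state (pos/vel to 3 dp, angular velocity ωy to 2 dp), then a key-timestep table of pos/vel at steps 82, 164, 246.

State at t = 0.8059 s:
  obj    pos=(+1.638,-0.434) vel=(+3.934,-1.225) ωy=+82.40

Key-timestep trajectory:
   step    t(s)  obj.x    obj.z    obj.vx   obj.vz 
     82  0.2015   +0.152  +0.029  +0.984  -0.306
    164  0.4029   +0.449  -0.063  +1.967  -0.613
    246  0.6044   +0.945  -0.218  +2.951  -0.919


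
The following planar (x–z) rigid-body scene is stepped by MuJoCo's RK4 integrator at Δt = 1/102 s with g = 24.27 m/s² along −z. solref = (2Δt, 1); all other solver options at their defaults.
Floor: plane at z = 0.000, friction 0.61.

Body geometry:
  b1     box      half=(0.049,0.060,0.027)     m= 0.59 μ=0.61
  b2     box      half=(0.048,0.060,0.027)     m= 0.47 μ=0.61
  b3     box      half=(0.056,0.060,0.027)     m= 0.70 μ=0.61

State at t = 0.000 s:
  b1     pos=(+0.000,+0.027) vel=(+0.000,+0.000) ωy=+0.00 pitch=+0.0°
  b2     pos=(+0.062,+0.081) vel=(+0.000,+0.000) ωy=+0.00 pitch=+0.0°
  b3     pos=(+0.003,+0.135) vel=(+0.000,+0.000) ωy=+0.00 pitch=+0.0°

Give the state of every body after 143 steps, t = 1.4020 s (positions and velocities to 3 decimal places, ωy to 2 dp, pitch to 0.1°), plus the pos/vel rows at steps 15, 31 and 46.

State at t = 1.4020 s:
  b1     pos=(+0.000,+0.027) vel=(+0.000,+0.000) ωy=+0.00 pitch=+0.0°
  b2     pos=(+0.104,+0.048) vel=(+0.000,+0.000) ωy=+0.00 pitch=+90.0°
  b3     pos=(-0.129,+0.027) vel=(+0.000,+0.000) ωy=+0.00 pitch=+180.0°

Key-timestep trajectory:
   step    t(s)  b1.x    b1.z    b1.vx   b1.vz   b2.x    b2.z    b2.vx   b2.vz   b3.x    b3.z    b3.vx   b3.vz 
     15  0.1471   +0.000  +0.027  +0.000  +0.001   +0.069  +0.076  +0.241  -0.192   -0.031  +0.111  -0.421  +0.082
     31  0.3039   +0.000  +0.027  +0.000  +0.000   +0.119  +0.053  +0.064  +0.027   -0.125  +0.027  -0.720  -1.821
     46  0.4510   +0.000  +0.027  +0.000  +0.000   +0.101  +0.048  +0.097  -0.010   -0.129  +0.027  +0.002  +0.006


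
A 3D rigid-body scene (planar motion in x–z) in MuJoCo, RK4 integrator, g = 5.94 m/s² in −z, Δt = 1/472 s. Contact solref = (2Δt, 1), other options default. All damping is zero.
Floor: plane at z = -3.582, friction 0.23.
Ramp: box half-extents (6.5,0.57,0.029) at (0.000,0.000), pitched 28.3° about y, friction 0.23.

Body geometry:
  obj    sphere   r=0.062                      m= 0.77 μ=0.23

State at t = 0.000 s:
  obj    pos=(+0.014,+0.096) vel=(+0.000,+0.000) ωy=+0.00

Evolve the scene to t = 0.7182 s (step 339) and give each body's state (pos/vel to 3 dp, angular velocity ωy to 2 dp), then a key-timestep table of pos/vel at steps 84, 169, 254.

State at t = 0.7182 s:
  obj    pos=(+0.471,-0.150) vel=(+1.272,-0.685) ωy=+23.30

Key-timestep trajectory:
   step    t(s)  obj.x    obj.z    obj.vx   obj.vz 
     84  0.1780   +0.042  +0.081  +0.315  -0.170
    169  0.3581   +0.128  +0.035  +0.634  -0.341
    254  0.5381   +0.270  -0.042  +0.953  -0.513


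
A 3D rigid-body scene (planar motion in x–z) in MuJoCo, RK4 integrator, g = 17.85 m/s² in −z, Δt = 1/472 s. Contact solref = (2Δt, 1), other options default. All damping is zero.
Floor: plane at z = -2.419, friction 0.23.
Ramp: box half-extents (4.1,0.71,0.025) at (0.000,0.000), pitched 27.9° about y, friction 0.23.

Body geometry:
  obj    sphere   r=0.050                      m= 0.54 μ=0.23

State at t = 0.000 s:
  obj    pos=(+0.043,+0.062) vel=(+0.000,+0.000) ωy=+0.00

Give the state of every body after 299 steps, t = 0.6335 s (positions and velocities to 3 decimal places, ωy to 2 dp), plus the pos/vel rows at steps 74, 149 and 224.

State at t = 0.6335 s:
  obj    pos=(+1.101,-0.498) vel=(+3.340,-1.769) ωy=+75.58

Key-timestep trajectory:
   step    t(s)  obj.x    obj.z    obj.vx   obj.vz 
     74  0.1568   +0.108  +0.028  +0.827  -0.438
    149  0.3157   +0.306  -0.077  +1.665  -0.881
    224  0.4746   +0.637  -0.252  +2.502  -1.325


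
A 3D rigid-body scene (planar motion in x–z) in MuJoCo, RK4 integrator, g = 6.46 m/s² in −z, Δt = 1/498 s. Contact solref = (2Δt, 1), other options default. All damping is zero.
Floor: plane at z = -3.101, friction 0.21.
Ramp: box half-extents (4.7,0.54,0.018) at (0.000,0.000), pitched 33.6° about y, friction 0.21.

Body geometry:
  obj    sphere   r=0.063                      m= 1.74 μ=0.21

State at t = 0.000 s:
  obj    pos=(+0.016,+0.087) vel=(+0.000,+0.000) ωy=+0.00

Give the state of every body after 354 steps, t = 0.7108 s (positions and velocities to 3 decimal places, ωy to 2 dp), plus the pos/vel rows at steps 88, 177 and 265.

State at t = 0.7108 s:
  obj    pos=(+0.553,-0.270) vel=(+1.512,-1.005) ωy=+28.81

Key-timestep trajectory:
   step    t(s)  obj.x    obj.z    obj.vx   obj.vz 
     88  0.1767   +0.049  +0.065  +0.376  -0.250
    177  0.3554   +0.150  -0.003  +0.756  -0.502
    265  0.5321   +0.317  -0.113  +1.132  -0.752


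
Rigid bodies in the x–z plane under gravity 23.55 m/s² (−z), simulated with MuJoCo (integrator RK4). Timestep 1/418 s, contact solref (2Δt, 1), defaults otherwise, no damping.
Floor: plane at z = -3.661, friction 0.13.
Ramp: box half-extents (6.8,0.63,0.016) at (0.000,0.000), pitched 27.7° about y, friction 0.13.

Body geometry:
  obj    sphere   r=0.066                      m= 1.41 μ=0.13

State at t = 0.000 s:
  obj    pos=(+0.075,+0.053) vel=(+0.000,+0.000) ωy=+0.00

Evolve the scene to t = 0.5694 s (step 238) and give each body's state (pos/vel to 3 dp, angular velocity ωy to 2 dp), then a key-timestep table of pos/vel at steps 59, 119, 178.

State at t = 0.5694 s:
  obj    pos=(+1.258,-0.568) vel=(+4.159,-2.166) ωy=+58.49

Key-timestep trajectory:
   step    t(s)  obj.x    obj.z    obj.vx   obj.vz 
     59  0.1411   +0.148  +0.015  +1.026  -0.552
    119  0.2847   +0.371  -0.102  +2.072  -1.103
    178  0.4258   +0.737  -0.294  +3.093  -1.667


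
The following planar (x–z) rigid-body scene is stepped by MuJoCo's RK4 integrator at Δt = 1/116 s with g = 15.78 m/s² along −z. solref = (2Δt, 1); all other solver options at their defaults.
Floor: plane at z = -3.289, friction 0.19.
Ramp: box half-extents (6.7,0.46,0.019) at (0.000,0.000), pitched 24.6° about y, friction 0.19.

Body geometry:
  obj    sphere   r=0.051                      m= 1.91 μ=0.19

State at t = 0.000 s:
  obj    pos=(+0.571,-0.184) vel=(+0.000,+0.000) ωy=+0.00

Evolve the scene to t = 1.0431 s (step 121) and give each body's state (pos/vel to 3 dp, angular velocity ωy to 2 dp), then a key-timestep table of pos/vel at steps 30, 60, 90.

State at t = 1.0431 s:
  obj    pos=(+2.892,-1.247) vel=(+4.450,-2.038) ωy=+95.92

Key-timestep trajectory:
   step    t(s)  obj.x    obj.z    obj.vx   obj.vz 
     30  0.2586   +0.714  -0.250  +1.104  -0.505
     60  0.5172   +1.142  -0.446  +2.207  -1.010
     90  0.7759   +1.855  -0.772  +3.310  -1.516


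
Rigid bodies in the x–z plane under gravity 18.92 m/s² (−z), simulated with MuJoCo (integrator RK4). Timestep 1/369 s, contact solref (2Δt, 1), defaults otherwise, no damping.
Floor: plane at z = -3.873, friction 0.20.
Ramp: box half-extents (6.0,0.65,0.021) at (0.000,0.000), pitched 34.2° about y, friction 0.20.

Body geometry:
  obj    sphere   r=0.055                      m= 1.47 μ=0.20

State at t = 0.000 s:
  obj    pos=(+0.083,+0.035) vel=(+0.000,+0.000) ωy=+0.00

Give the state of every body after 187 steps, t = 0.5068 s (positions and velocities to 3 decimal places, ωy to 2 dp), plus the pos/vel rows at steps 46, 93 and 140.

State at t = 0.5068 s:
  obj    pos=(+0.890,-0.513) vel=(+3.184,-2.164) ωy=+69.97

Key-timestep trajectory:
   step    t(s)  obj.x    obj.z    obj.vx   obj.vz 
     46  0.1247   +0.132  +0.002  +0.784  -0.532
     93  0.2520   +0.283  -0.100  +1.584  -1.076
    140  0.3794   +0.536  -0.272  +2.384  -1.620


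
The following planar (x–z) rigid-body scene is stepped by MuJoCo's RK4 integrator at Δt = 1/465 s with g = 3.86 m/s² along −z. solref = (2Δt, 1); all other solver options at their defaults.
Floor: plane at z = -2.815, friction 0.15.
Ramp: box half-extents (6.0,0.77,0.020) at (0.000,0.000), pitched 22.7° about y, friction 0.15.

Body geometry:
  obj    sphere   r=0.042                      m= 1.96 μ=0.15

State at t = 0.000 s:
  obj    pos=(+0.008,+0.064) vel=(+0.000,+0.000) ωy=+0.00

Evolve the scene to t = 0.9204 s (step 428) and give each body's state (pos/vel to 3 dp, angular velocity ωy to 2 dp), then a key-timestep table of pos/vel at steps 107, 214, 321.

State at t = 0.9204 s:
  obj    pos=(+0.424,-0.110) vel=(+0.904,-0.378) ωy=+23.31

Key-timestep trajectory:
   step    t(s)  obj.x    obj.z    obj.vx   obj.vz 
    107  0.2301   +0.034  +0.053  +0.226  -0.095
    214  0.4602   +0.112  +0.020  +0.452  -0.189
    321  0.6903   +0.242  -0.034  +0.678  -0.283


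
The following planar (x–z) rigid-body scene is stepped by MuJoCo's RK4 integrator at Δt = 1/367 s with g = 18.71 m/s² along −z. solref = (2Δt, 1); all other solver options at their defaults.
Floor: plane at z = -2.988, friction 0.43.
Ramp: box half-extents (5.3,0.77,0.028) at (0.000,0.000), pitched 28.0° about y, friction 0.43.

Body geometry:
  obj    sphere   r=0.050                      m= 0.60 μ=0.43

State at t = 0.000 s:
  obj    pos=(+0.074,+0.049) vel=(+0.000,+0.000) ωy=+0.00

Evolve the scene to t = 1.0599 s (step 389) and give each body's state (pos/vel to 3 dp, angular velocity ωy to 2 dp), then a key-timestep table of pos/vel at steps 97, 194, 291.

State at t = 1.0599 s:
  obj    pos=(+3.186,-1.606) vel=(+5.872,-3.122) ωy=+133.00

Key-timestep trajectory:
   step    t(s)  obj.x    obj.z    obj.vx   obj.vz 
     97  0.2643   +0.268  -0.054  +1.464  -0.779
    194  0.5286   +0.848  -0.363  +2.928  -1.557
    291  0.7929   +1.816  -0.877  +4.393  -2.336


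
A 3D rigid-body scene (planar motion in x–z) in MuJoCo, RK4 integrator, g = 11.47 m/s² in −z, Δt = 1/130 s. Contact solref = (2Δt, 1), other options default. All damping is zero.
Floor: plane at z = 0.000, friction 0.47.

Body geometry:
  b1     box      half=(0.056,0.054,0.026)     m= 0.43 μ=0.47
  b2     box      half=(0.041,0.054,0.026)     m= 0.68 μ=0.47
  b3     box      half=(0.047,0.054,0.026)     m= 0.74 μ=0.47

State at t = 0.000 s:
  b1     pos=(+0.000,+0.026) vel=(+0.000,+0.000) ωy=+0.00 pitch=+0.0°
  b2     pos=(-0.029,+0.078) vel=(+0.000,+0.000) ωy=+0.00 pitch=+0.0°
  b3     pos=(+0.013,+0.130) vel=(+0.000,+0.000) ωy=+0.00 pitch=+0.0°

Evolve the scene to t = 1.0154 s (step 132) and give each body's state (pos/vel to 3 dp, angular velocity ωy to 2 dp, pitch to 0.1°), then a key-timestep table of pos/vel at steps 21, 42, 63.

State at t = 1.0154 s:
  b1     pos=(+0.000,+0.026) vel=(+0.000,+0.000) ωy=+0.00 pitch=+0.0°
  b2     pos=(-0.029,+0.078) vel=(+0.000,+0.000) ωy=+0.00 pitch=+0.0°
  b3     pos=(+0.126,+0.026) vel=(+0.000,+0.000) ωy=+0.00 pitch=+180.0°

Key-timestep trajectory:
   step    t(s)  b1.x    b1.z    b1.vx   b1.vz   b2.x    b2.z    b2.vx   b2.vz   b3.x    b3.z    b3.vx   b3.vz 
     21  0.1615   +0.000  +0.026  +0.000  +0.000   -0.029  +0.078  -0.001  +0.000   +0.016  +0.130  +0.057  -0.009
     42  0.3231   +0.000  +0.026  -0.003  -0.002   -0.029  +0.078  -0.002  -0.001   +0.042  +0.104  +0.325  -0.268
     63  0.4846   +0.000  +0.026  +0.000  +0.000   -0.029  +0.078  +0.000  +0.000   +0.118  +0.040  +0.499  -1.117


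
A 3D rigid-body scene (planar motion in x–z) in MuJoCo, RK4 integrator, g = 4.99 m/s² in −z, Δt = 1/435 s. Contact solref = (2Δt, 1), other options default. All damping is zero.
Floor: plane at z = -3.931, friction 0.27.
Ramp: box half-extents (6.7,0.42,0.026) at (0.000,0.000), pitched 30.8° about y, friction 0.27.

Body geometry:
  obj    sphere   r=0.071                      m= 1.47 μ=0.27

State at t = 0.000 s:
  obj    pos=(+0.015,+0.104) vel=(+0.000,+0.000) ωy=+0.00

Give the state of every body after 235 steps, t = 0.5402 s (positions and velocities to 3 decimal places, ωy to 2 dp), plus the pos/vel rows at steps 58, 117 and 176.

State at t = 0.5402 s:
  obj    pos=(+0.244,-0.032) vel=(+0.847,-0.505) ωy=+13.88

Key-timestep trajectory:
   step    t(s)  obj.x    obj.z    obj.vx   obj.vz 
     58  0.1333   +0.029  +0.096  +0.209  -0.125
    117  0.2690   +0.072  +0.070  +0.422  -0.251
    176  0.4046   +0.143  +0.027  +0.634  -0.378


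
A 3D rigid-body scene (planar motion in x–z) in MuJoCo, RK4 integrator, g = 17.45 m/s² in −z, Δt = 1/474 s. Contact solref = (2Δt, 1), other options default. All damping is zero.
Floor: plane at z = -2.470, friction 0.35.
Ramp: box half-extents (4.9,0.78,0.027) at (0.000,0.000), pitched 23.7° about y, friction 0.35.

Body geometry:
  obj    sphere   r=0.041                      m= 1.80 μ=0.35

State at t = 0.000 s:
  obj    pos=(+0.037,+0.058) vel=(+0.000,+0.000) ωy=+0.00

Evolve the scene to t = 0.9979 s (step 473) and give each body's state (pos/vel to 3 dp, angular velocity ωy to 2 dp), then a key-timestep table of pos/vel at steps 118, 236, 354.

State at t = 0.9979 s:
  obj    pos=(+2.321,-0.945) vel=(+4.578,-2.010) ωy=+121.93

Key-timestep trajectory:
   step    t(s)  obj.x    obj.z    obj.vx   obj.vz 
    118  0.2489   +0.179  -0.004  +1.142  -0.501
    236  0.4979   +0.606  -0.192  +2.284  -1.003
    354  0.7468   +1.316  -0.504  +3.426  -1.504


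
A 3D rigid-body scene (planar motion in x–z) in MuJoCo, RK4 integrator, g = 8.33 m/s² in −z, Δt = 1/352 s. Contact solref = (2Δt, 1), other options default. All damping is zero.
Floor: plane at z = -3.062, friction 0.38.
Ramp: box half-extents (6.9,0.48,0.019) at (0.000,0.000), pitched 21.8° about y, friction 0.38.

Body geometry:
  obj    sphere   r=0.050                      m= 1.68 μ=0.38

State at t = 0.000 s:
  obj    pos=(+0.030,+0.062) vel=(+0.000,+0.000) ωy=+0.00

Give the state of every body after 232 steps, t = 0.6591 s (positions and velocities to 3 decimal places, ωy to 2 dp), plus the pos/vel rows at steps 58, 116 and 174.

State at t = 0.6591 s:
  obj    pos=(+0.476,-0.116) vel=(+1.352,-0.541) ωy=+29.12

Key-timestep trajectory:
   step    t(s)  obj.x    obj.z    obj.vx   obj.vz 
     58  0.1648   +0.058  +0.051  +0.338  -0.135
    116  0.3295   +0.142  +0.018  +0.676  -0.270
    174  0.4943   +0.281  -0.038  +1.014  -0.406


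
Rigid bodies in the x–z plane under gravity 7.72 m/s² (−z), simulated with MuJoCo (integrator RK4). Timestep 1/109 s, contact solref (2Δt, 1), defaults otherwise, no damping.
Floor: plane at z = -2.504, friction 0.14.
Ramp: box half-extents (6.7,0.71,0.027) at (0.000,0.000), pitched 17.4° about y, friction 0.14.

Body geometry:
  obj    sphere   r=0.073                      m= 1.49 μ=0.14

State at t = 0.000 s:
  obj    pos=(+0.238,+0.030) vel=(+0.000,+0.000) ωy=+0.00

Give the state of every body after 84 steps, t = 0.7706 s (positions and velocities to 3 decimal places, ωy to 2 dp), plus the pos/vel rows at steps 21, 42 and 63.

State at t = 0.7706 s:
  obj    pos=(+0.705,-0.116) vel=(+1.213,-0.380) ωy=+17.40

Key-timestep trajectory:
   step    t(s)  obj.x    obj.z    obj.vx   obj.vz 
     21  0.1927   +0.267  +0.021  +0.303  -0.095
     42  0.3853   +0.355  -0.006  +0.607  -0.190
     63  0.5780   +0.501  -0.052  +0.910  -0.285


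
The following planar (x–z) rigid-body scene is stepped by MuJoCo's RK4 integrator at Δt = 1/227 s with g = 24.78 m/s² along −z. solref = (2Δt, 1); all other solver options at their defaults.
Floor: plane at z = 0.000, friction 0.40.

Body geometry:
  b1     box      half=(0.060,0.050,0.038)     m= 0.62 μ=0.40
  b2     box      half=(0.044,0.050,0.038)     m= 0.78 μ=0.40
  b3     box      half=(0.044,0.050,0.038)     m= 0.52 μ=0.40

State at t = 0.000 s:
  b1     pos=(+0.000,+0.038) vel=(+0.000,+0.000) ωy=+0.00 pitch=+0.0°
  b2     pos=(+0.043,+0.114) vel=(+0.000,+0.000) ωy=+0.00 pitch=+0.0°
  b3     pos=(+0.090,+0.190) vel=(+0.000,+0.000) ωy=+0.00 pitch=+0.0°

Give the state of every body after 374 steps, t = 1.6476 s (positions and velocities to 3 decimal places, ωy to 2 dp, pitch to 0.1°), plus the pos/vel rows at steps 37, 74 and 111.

State at t = 1.6476 s:
  b1     pos=(+0.000,+0.038) vel=(+0.000,+0.000) ωy=+0.00 pitch=+0.0°
  b2     pos=(+0.042,+0.114) vel=(+0.000,+0.000) ωy=+0.00 pitch=+0.0°
  b3     pos=(+0.124,+0.044) vel=(+0.000,+0.000) ωy=+0.00 pitch=+90.0°

Key-timestep trajectory:
   step    t(s)  b1.x    b1.z    b1.vx   b1.vz   b2.x    b2.z    b2.vx   b2.vz   b3.x    b3.z    b3.vx   b3.vz 
     37  0.1630   +0.000  +0.038  +0.000  +0.000   +0.043  +0.114  -0.001  +0.000   +0.117  +0.176  +0.415  -0.534
     74  0.3260   +0.000  +0.038  +0.000  +0.000   +0.043  +0.114  +0.000  +0.000   +0.162  +0.058  +0.037  +0.005
    111  0.4890   +0.000  +0.038  +0.000  +0.000   +0.043  +0.114  +0.000  +0.000   +0.156  +0.057  -0.146  -0.014


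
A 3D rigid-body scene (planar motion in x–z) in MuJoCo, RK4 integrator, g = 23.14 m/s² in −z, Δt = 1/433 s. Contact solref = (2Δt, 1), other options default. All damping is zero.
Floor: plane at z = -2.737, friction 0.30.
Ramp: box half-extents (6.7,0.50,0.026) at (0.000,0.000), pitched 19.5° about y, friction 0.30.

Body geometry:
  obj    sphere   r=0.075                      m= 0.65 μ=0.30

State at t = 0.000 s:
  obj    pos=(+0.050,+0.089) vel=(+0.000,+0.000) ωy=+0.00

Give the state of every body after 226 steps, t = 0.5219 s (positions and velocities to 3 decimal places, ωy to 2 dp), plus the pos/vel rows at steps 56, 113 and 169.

State at t = 0.5219 s:
  obj    pos=(+0.759,-0.161) vel=(+2.715,-0.961) ωy=+38.39

Key-timestep trajectory:
   step    t(s)  obj.x    obj.z    obj.vx   obj.vz 
     56  0.1293   +0.094  +0.074  +0.673  -0.238
    113  0.2610   +0.227  +0.027  +1.357  -0.481
    169  0.3903   +0.446  -0.051  +2.030  -0.719


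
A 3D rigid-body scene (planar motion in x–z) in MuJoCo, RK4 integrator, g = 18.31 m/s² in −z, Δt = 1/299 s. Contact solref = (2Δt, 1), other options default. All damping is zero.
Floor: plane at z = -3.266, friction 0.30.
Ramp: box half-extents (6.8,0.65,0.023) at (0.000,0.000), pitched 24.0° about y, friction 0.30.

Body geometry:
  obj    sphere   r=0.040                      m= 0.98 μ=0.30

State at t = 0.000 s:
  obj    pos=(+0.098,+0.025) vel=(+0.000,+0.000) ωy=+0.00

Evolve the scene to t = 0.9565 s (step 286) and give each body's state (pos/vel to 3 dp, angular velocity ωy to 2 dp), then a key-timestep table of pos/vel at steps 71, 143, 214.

State at t = 0.9565 s:
  obj    pos=(+2.321,-0.965) vel=(+4.648,-2.070) ωy=+127.19

Key-timestep trajectory:
   step    t(s)  obj.x    obj.z    obj.vx   obj.vz 
     71  0.2375   +0.235  -0.036  +1.154  -0.514
    143  0.4783   +0.654  -0.222  +2.324  -1.035
    214  0.7157   +1.343  -0.529  +3.478  -1.549


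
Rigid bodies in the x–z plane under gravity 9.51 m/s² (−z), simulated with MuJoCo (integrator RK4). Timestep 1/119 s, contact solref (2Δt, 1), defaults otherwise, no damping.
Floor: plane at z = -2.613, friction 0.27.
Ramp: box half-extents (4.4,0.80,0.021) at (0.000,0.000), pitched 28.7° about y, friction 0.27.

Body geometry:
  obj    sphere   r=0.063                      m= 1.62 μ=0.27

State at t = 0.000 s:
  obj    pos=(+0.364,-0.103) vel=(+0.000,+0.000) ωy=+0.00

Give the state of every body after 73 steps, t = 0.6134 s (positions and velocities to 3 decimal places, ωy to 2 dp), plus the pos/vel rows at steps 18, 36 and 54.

State at t = 0.6134 s:
  obj    pos=(+0.902,-0.398) vel=(+1.755,-0.961) ωy=+31.74

Key-timestep trajectory:
   step    t(s)  obj.x    obj.z    obj.vx   obj.vz 
     18  0.1513   +0.397  -0.121  +0.433  -0.237
     36  0.3025   +0.495  -0.175  +0.866  -0.474
     54  0.4538   +0.659  -0.265  +1.299  -0.711


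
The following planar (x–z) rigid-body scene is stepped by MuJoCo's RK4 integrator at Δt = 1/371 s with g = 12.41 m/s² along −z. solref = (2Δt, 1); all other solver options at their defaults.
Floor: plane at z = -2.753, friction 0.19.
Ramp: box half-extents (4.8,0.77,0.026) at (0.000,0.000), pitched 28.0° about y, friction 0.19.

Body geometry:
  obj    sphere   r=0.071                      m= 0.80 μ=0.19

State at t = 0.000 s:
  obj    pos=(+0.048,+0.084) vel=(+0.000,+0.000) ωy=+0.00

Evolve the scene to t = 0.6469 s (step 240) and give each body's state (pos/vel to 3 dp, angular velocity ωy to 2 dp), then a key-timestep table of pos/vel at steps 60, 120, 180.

State at t = 0.6469 s:
  obj    pos=(+0.817,-0.325) vel=(+2.377,-1.264) ωy=+37.91

Key-timestep trajectory:
   step    t(s)  obj.x    obj.z    obj.vx   obj.vz 
     60  0.1617   +0.096  +0.059  +0.594  -0.316
    120  0.3235   +0.240  -0.018  +1.189  -0.632
    180  0.4852   +0.481  -0.146  +1.783  -0.948
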